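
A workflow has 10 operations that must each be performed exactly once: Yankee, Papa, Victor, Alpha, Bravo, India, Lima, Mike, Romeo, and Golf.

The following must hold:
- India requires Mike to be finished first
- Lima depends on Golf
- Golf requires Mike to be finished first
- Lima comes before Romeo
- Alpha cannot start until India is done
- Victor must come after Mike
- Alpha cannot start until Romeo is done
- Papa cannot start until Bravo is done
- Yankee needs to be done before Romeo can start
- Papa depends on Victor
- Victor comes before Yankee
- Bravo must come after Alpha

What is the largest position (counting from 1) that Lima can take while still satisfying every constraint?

6

The operations that are forced after Lima, directly or by a chain of constraints, are Papa, Alpha, Bravo, Romeo. That's 4 operations.
So at least 4 operations follow Lima, putting Lima no later than position 6. That position is achievable by scheduling everything else first.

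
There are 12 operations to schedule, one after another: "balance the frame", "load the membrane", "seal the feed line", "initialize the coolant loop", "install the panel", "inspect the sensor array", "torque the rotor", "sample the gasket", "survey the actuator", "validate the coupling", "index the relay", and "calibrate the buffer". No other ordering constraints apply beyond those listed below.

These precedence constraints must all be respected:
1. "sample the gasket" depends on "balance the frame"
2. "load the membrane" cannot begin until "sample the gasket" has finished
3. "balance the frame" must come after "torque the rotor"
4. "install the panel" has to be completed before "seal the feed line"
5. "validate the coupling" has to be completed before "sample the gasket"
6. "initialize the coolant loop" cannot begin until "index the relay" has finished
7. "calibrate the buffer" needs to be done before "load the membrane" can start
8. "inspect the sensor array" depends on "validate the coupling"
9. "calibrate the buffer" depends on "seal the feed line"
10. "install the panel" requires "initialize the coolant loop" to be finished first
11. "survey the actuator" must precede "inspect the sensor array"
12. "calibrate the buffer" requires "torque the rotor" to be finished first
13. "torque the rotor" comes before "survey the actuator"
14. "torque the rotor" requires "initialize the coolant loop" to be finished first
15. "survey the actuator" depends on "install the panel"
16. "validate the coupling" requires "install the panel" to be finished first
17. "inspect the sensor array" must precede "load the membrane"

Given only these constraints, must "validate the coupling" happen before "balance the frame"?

No

Nothing in the constraints links "validate the coupling" and "balance the frame"; they are unordered relative to each other.
A valid ordering placing "balance the frame" before "validate the coupling" exists, so the answer is no.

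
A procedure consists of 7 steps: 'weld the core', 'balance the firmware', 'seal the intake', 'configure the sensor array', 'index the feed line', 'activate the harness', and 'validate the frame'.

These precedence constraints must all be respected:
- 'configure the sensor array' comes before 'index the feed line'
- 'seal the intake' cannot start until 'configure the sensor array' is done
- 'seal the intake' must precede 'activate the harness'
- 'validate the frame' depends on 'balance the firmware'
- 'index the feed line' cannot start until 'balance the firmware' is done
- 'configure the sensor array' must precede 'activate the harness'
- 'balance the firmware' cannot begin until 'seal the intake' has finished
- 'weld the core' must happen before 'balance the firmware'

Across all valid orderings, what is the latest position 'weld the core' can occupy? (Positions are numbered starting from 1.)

4

Following every chain forward from 'weld the core', the steps that must come later are 'balance the firmware', 'index the feed line', 'validate the frame' — 3 of them.
So at least 3 steps follow 'weld the core', putting 'weld the core' no later than position 4. That position is achievable by scheduling everything else first.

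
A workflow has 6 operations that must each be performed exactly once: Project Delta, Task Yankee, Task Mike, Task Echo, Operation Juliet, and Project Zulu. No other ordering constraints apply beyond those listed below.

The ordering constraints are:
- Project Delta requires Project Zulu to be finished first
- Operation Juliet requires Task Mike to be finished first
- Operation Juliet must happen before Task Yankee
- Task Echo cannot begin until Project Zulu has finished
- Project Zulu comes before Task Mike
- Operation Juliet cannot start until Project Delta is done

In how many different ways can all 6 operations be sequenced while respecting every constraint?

10

Project Zulu is the only operation with nothing required before it, so every ordering starts there.
Enumerating by repeatedly choosing an available operation (one whose prerequisites are all placed) gives 10 distinct complete orderings.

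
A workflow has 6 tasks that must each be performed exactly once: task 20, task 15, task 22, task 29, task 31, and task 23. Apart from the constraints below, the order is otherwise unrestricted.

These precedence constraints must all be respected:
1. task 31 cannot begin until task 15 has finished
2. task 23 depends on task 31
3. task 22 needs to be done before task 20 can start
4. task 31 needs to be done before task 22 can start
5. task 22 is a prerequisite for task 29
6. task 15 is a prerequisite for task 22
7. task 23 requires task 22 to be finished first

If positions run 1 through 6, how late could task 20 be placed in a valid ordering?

6

No constraint forces any task after task 20, so it can be placed last, in position 6.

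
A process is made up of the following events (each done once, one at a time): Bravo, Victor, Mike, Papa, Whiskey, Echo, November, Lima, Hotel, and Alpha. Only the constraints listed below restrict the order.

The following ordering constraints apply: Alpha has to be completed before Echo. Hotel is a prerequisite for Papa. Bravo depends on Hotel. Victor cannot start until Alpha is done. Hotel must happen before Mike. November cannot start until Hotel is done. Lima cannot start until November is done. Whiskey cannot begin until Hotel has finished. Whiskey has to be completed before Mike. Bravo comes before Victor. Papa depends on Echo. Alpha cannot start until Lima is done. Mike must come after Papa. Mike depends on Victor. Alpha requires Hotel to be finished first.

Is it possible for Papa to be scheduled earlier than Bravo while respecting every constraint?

No chain of constraints runs from Bravo to Papa, so Bravo is not required to come first.
That means at least one valid schedule has Papa before Bravo.

Yes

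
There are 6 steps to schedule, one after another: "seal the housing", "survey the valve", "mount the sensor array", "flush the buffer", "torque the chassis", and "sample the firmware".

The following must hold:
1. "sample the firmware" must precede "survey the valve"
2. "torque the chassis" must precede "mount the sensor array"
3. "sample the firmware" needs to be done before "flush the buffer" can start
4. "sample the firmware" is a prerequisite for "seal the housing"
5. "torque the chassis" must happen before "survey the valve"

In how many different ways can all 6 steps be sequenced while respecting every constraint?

70

2 steps have no prerequisites ("torque the chassis", "sample the firmware"), so any of them could come first.
Counting all ways to extend the partial order to a total order gives 70.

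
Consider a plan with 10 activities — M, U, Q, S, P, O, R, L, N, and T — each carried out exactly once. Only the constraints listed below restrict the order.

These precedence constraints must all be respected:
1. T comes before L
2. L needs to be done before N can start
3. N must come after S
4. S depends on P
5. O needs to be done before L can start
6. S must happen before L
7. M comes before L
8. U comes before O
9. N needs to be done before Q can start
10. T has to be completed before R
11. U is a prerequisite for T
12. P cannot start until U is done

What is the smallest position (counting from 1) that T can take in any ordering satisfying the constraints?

The only activity forced before T (directly or transitively) is U.
With 1 mandatory predecessor, the earliest T can sit is position 1+1 = 2, and placing just that one first achieves it.

2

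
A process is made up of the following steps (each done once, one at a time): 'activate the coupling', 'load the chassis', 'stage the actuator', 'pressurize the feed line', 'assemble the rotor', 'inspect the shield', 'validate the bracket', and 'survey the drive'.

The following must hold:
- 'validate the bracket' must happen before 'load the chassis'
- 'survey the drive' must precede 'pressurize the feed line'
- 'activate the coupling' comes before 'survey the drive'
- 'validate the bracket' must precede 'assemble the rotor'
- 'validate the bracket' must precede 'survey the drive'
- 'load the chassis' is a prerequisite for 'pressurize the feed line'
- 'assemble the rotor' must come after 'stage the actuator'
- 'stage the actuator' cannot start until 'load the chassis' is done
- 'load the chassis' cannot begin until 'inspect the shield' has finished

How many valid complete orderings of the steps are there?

80

3 steps have no prerequisites ('activate the coupling', 'inspect the shield', 'validate the bracket'), so any of them could come first.
Systematically extending each partial ordering one step at a time and counting, there are 80 complete orderings.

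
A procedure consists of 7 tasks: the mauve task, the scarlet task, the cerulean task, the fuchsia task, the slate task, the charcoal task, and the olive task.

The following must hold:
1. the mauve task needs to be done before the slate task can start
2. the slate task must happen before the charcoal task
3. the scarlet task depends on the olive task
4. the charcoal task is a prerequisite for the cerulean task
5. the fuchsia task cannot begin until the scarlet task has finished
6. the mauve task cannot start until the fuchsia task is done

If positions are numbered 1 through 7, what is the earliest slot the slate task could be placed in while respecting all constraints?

5

Working backwards through the constraints from the slate task, its full set of required predecessors is the mauve task, the scarlet task, the fuchsia task, the olive task — 4 of them.
So at minimum 4 tasks come before the slate task, putting the slate task no earlier than position 5. That position is achievable by scheduling exactly those predecessors first.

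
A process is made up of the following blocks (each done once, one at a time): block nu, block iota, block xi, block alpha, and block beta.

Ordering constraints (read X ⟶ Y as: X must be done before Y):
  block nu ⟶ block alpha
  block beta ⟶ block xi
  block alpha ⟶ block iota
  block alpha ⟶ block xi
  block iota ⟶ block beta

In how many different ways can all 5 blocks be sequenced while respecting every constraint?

1

Only block nu has no prerequisites, so it must go first.
Continuing from there, at each step only one block has all its prerequisites placed, so the ordering is fully determined — there is exactly 1.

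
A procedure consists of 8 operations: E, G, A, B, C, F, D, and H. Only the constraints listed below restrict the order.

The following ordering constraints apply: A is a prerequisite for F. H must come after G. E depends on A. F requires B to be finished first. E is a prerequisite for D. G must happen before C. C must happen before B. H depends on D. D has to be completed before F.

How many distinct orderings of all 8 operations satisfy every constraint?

The operations with no prerequisites are G, A; any of them can be placed first.
Enumerating by repeatedly choosing an available operation (one whose prerequisites are all placed) gives 54 distinct complete orderings.

54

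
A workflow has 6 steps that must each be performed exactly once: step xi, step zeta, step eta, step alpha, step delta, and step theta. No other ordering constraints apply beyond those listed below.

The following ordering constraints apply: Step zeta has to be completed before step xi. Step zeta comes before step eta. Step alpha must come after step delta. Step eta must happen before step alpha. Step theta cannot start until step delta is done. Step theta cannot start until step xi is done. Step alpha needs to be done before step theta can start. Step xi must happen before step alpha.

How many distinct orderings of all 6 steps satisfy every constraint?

2 steps have no prerequisites (step zeta, step delta), so any of them could come first.
Counting all ways to extend the partial order to a total order gives 8.

8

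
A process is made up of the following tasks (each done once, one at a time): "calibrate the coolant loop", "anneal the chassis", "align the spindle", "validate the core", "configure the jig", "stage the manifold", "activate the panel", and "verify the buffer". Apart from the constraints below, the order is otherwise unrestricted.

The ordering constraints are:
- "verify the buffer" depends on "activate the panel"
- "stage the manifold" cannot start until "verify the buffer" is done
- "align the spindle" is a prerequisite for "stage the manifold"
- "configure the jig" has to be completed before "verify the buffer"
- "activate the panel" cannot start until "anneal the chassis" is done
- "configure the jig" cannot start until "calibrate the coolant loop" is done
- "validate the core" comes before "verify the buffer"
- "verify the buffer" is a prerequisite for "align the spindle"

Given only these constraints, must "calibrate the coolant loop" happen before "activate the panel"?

No

No chain of constraints connects "calibrate the coolant loop" to "activate the panel" in either direction.
So "calibrate the coolant loop" can come before "activate the panel" or after — it is not forced.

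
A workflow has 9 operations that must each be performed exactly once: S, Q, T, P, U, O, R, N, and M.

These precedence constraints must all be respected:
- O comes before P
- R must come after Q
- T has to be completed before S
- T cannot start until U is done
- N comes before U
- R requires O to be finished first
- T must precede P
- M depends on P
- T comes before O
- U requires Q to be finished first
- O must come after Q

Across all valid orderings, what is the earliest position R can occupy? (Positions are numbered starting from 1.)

6

The operations that are forced before R, directly or transitively, are Q, T, U, O, N. That's 5 operations.
So at minimum 5 operations come before R, putting R no earlier than position 6. That position is achievable by scheduling exactly those predecessors first.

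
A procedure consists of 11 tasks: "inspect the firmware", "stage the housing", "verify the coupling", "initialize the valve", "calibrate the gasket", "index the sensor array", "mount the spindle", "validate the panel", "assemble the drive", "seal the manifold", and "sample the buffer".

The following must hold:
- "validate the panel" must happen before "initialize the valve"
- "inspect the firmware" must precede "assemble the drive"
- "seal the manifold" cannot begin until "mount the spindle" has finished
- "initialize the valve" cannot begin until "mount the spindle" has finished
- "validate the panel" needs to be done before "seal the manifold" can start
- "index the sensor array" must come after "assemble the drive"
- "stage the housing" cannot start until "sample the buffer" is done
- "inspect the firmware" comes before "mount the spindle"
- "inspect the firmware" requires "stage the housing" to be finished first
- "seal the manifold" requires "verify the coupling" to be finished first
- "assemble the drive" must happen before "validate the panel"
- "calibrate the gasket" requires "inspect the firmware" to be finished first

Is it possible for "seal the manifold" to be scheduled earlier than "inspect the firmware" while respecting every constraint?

No

Following "inspect the firmware" → "mount the spindle" → "seal the manifold", "inspect the firmware" must precede "seal the manifold" in every valid ordering.
Hence "seal the manifold" can never be scheduled before "inspect the firmware".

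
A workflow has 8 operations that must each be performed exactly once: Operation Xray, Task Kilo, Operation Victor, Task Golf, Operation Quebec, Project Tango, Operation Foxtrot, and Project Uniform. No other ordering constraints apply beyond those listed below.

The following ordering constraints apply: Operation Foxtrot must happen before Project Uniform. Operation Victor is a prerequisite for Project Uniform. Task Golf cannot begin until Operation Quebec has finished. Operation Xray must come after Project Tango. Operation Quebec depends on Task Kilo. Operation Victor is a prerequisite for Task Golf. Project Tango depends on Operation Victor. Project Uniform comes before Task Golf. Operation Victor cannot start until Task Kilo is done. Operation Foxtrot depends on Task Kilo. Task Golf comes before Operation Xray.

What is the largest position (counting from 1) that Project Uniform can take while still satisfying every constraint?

6

Every operation that must follow Project Uniform has to come after it. Tracing all chains starting from Project Uniform, those operations are: Operation Xray, Task Golf — 2 in total.
With 2 mandatory successors out of 8 operations total, the latest slot for Project Uniform is 8−2 = 6, and it's reachable by doing all non-successors before Project Uniform.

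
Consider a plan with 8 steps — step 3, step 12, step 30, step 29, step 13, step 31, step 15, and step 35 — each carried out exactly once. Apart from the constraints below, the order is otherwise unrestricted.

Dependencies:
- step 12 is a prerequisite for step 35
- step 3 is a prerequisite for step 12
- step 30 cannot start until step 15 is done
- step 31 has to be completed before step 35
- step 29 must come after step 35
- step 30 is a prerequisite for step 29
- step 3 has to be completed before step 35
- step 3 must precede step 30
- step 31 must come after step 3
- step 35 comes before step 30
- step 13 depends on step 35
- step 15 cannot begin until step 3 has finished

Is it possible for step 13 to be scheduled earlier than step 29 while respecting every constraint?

The constraints leave step 13 and step 29 unordered relative to each other; nothing requires step 29 earlier.
So a valid ordering placing step 13 earlier than step 29 exists.

Yes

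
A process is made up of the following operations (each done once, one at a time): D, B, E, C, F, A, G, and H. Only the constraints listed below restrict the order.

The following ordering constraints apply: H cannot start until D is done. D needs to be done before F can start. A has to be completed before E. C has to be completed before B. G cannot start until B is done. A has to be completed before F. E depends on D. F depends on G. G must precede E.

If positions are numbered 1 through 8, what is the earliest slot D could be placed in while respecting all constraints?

1

D has no prerequisites at all, so it can go in position 1.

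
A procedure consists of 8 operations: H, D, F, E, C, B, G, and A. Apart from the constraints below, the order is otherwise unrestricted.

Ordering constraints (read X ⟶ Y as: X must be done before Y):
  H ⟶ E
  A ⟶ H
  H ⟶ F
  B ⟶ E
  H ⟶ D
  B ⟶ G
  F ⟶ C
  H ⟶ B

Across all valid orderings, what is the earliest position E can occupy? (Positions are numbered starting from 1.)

4

Every operation that must precede E has to come before it. Tracing all chains that end at E, those operations are: H, B, A — 3 in total.
So at minimum 3 operations come before E, putting E no earlier than position 4. That position is achievable by scheduling exactly those predecessors first.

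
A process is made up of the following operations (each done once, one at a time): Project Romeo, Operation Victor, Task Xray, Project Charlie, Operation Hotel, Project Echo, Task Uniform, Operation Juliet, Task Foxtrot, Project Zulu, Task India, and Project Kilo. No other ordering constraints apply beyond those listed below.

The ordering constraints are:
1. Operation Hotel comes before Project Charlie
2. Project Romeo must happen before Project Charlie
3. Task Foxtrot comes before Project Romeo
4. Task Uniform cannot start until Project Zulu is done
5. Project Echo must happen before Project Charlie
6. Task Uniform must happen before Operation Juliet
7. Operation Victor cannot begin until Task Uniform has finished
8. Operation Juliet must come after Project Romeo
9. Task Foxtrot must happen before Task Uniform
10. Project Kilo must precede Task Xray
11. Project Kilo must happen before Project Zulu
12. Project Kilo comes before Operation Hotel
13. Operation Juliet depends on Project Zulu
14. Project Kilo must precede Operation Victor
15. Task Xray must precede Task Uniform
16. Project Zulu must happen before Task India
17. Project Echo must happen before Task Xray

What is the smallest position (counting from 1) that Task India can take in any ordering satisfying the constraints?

3

Every operation that must precede Task India has to come before it. Tracing all chains that end at Task India, those operations are: Project Zulu, Project Kilo — 2 in total.
So at minimum 2 operations come before Task India, putting Task India no earlier than position 3. That position is achievable by scheduling exactly those predecessors first.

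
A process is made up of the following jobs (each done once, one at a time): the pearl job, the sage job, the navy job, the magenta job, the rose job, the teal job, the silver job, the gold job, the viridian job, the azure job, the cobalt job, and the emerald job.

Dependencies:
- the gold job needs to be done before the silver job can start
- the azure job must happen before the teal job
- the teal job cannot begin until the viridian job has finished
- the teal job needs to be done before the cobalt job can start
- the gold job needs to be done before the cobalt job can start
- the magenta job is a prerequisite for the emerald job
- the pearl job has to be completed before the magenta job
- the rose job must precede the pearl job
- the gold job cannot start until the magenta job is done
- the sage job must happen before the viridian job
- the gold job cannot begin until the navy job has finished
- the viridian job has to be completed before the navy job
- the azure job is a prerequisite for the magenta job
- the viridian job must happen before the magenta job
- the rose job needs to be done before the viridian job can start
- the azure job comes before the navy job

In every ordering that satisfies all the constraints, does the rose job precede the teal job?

Yes

Tracing the constraints gives a chain: the rose job → the viridian job → the teal job.
That forces the rose job before the teal job in every valid schedule.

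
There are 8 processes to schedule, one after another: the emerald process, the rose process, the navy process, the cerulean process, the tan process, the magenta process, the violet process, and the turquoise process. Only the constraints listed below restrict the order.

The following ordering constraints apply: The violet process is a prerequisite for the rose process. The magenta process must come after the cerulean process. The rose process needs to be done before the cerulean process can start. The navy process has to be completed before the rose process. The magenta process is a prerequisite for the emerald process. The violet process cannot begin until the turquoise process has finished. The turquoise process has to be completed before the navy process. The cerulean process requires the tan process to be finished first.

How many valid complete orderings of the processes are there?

10

The processes with no prerequisites are the tan process, the turquoise process; any of them can be placed first.
Systematically extending each partial ordering one process at a time and counting, there are 10 complete orderings.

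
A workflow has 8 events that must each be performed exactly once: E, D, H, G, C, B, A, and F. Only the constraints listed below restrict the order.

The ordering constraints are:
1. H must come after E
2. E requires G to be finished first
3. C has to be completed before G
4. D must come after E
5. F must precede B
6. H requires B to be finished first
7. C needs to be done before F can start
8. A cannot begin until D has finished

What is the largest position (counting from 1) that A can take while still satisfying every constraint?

A has no required successors, so nothing stops it from going last (position 8).

8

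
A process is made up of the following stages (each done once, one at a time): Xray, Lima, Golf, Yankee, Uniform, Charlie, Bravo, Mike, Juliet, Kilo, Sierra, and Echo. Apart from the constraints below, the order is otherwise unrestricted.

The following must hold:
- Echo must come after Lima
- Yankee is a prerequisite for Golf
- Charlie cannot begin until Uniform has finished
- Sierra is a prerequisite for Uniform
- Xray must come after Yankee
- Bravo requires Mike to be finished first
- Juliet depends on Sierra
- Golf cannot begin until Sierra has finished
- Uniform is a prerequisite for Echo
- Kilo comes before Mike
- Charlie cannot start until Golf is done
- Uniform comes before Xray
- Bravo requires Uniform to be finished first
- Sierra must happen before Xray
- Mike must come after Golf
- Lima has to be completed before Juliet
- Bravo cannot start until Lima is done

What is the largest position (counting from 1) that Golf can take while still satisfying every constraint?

9

Every stage that must follow Golf has to come after it. Tracing all chains starting from Golf, those stages are: Charlie, Bravo, Mike — 3 in total.
So at least 3 stages follow Golf, putting Golf no later than position 9. That position is achievable by scheduling everything else first.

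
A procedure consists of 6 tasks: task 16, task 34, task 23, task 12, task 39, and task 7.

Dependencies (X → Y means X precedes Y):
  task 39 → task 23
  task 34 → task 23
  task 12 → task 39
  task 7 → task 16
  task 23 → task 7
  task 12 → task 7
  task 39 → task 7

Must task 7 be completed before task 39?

The constraints actually force task 39 before task 7 (via task 39 → task 7), not the other way around.
So task 7 never precedes task 39.

No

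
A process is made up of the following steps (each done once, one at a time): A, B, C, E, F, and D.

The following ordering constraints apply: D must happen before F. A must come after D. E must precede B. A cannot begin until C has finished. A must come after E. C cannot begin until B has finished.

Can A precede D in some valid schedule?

No

The constraints give a chain D → A, which forces D before A.
So no valid ordering can have A before D.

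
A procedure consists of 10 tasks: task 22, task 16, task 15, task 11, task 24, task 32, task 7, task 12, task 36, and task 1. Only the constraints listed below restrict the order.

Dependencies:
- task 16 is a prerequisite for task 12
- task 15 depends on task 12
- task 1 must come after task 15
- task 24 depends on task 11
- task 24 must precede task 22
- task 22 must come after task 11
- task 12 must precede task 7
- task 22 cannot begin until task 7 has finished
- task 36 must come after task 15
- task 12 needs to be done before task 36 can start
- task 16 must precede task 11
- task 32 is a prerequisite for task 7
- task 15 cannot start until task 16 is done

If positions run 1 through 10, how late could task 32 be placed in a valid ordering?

Every task that must follow task 32 has to come after it. Tracing all chains starting from task 32, those tasks are: task 22, task 7 — 2 in total.
So at least 2 tasks follow task 32, putting task 32 no later than position 8. That position is achievable by scheduling everything else first.

8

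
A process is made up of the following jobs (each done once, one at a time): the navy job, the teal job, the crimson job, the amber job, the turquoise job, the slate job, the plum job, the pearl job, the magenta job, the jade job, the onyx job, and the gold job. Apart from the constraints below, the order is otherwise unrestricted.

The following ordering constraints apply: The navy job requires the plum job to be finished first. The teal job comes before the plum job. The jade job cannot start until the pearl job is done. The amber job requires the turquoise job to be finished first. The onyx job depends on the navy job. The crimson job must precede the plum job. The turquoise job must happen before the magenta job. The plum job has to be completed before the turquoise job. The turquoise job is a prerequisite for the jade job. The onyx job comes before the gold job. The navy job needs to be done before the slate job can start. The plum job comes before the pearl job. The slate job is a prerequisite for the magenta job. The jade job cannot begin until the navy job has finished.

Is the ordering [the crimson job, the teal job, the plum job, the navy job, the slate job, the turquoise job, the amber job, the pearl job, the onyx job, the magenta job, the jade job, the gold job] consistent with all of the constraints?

Yes

Checking each listed constraint against this order: for instance, the navy job is in position 4 and the jade job in position 11, so that constraint holds — and the remaining constraints check out the same way.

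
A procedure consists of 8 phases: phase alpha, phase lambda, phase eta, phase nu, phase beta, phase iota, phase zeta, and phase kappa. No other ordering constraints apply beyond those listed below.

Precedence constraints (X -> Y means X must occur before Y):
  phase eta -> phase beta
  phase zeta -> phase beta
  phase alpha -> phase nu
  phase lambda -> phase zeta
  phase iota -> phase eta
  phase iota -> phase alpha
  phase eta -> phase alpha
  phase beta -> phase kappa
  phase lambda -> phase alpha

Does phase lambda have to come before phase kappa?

Chaining the stated constraints: phase lambda → phase zeta → phase beta → phase kappa.
So phase lambda must precede phase kappa in any valid ordering.

Yes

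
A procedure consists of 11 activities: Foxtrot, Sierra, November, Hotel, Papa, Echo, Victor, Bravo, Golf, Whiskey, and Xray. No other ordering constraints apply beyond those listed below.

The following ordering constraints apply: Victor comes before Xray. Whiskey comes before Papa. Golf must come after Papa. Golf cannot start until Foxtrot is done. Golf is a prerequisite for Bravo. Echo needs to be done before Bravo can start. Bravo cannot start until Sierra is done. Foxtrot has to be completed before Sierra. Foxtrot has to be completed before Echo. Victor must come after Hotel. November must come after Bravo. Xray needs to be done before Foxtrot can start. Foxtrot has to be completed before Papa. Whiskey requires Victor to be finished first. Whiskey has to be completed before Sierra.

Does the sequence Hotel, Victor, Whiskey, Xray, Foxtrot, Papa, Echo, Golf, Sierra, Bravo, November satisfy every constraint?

Going through the constraints one by one, each required predecessor appears earlier in the sequence than its dependent — e.g. Whiskey (position 3) is before Sierra (position 9), as required.

Yes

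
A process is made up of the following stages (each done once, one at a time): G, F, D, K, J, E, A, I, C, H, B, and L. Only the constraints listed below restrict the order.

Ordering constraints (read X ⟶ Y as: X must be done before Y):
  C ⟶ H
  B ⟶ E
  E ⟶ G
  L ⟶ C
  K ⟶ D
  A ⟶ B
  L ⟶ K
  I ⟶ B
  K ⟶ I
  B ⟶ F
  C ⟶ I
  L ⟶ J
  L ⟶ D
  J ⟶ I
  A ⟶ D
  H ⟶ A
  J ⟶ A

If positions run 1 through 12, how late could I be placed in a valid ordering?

The stages that are forced after I, directly or by a chain of constraints, are G, F, E, B. That's 4 stages.
So at least 4 stages follow I, putting I no later than position 8. That position is achievable by scheduling everything else first.

8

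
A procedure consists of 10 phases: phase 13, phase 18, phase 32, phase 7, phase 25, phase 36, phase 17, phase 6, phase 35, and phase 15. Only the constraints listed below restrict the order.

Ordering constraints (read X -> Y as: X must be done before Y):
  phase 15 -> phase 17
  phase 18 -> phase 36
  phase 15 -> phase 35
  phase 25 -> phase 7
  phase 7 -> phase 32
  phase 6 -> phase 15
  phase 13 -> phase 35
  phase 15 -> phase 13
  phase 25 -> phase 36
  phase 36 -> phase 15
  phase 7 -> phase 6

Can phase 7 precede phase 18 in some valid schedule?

The constraints leave phase 7 and phase 18 unordered relative to each other; nothing requires phase 18 earlier.
So a valid ordering placing phase 7 earlier than phase 18 exists.

Yes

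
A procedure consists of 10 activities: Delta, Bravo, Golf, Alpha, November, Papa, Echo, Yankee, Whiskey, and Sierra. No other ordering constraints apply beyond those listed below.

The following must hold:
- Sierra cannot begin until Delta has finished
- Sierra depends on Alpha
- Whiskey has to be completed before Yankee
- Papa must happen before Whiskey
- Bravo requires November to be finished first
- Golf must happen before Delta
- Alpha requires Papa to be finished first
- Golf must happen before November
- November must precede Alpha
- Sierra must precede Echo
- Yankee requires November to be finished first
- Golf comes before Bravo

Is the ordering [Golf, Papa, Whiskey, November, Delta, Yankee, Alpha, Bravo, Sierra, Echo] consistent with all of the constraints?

Yes

Going through the constraints one by one, each required predecessor appears earlier in the sequence than its dependent — e.g. Golf (position 1) is before Bravo (position 8), as required.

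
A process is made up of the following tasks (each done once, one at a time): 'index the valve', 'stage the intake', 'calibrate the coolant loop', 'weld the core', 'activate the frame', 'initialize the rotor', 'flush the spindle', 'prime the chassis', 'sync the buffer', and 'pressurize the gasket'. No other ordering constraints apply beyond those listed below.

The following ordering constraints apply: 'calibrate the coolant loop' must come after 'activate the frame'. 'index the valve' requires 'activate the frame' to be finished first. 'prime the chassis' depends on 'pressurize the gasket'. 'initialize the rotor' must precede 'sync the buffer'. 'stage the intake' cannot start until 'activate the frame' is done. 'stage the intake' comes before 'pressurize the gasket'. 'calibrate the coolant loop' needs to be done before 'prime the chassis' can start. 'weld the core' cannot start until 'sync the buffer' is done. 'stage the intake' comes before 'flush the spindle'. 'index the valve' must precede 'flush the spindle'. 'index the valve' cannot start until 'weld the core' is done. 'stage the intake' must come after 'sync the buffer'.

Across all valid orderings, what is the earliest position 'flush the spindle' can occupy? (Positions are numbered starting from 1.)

Working backwards through the constraints from 'flush the spindle', its full set of required predecessors is 'index the valve', 'stage the intake', 'weld the core', 'activate the frame', 'initialize the rotor', 'sync the buffer' — 6 of them.
So at minimum 6 tasks come before 'flush the spindle', putting 'flush the spindle' no earlier than position 7. That position is achievable by scheduling exactly those predecessors first.

7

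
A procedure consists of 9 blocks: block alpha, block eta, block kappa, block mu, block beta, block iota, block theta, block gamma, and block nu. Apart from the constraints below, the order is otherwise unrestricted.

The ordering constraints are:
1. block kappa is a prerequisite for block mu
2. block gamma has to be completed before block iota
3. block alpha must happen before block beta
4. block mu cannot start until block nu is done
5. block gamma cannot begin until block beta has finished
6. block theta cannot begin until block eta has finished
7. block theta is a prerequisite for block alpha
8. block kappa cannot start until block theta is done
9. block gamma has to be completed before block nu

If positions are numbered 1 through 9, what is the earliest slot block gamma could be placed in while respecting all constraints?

5

Working backwards through the constraints from block gamma, its full set of required predecessors is block alpha, block eta, block beta, block theta — 4 of them.
So at minimum 4 blocks come before block gamma, putting block gamma no earlier than position 5. That position is achievable by scheduling exactly those predecessors first.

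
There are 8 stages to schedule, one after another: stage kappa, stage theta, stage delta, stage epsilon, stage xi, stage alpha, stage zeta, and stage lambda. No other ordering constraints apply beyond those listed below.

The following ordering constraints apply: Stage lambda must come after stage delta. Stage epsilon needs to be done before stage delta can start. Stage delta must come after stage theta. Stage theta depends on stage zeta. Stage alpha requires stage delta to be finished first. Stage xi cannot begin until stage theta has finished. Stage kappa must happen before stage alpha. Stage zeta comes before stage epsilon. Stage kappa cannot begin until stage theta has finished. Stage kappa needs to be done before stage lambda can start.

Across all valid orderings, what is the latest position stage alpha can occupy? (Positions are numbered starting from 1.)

Nothing depends on stage alpha, so it can be the final stage, position 8.

8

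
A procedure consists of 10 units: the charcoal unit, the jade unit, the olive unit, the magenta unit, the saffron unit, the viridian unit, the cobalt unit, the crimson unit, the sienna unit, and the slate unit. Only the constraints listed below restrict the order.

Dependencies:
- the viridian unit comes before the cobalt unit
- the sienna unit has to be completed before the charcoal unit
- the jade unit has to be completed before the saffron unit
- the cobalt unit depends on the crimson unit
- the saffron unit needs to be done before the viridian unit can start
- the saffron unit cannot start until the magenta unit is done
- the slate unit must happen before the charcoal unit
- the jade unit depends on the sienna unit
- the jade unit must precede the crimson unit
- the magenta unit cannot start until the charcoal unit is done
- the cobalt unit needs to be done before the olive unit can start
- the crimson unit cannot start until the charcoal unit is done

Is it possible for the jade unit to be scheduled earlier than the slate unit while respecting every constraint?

Yes

No chain of constraints runs from the slate unit to the jade unit, so the slate unit is not required to come first.
So a valid ordering placing the jade unit earlier than the slate unit exists.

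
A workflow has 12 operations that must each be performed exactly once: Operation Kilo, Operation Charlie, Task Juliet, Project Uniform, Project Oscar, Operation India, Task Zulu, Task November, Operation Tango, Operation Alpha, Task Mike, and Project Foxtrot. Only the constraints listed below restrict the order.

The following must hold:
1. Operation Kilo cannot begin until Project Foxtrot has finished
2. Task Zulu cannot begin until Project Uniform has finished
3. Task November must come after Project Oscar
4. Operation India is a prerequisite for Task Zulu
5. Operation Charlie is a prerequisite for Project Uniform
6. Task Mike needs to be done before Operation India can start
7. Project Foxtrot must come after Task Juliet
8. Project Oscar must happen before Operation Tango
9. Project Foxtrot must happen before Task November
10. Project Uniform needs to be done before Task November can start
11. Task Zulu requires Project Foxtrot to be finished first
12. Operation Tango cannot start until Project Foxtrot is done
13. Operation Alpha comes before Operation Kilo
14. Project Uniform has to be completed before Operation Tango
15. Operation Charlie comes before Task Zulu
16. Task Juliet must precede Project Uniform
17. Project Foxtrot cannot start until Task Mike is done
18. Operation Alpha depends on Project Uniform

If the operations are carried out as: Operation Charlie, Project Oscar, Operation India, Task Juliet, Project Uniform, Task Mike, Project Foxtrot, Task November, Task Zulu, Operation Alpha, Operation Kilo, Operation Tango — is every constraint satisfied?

In the proposed order, Operation India appears before Task Mike.
Since Task Mike is required before Operation India, the ordering is invalid.

No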